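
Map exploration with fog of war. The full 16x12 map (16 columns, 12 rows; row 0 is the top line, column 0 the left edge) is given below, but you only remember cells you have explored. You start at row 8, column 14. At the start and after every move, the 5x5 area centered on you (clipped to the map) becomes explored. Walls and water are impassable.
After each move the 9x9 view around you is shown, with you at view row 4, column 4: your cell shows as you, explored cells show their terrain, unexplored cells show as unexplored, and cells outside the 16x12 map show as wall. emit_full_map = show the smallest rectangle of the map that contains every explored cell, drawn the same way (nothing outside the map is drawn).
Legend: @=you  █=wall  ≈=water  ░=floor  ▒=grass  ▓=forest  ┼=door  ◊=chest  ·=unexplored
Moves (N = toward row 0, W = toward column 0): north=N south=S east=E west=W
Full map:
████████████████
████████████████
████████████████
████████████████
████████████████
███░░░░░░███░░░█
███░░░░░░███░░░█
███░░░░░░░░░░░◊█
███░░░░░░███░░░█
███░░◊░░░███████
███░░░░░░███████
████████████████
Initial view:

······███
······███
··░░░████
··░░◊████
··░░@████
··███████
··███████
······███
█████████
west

·······██
·······██
··█░░░███
··░░░◊███
··█░@░███
··███████
··███████
·······██
█████████

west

········█
········█
··██░░░██
··░░░░◊██
··██@░░██
··███████
··███████
········█
█████████

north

········█
········█
··██░░░·█
··██░░░██
··░░@░◊██
··██░░░██
··███████
··███████
········█

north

········█
········█
··█████·█
··██░░░·█
··██@░░██
··░░░░◊██
··██░░░██
··███████
··███████

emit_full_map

█████·
██░░░·
██@░░█
░░░░◊█
██░░░█
██████
██████

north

········█
········█
··█████·█
··█████·█
··██@░░·█
··██░░░██
··░░░░◊██
··██░░░██
··███████

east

·······██
·······██
·████████
·████████
·██░@░███
·██░░░███
·░░░░◊███
·██░░░███
·████████

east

······███
······███
█████████
█████████
██░░@████
██░░░████
░░░░◊████
██░░░████
█████████

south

······███
█████████
█████████
██░░░████
██░░@████
░░░░◊████
██░░░████
█████████
█████████

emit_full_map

██████
██████
██░░░█
██░░@█
░░░░◊█
██░░░█
██████
██████

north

······███
······███
█████████
█████████
██░░@████
██░░░████
░░░░◊████
██░░░████
█████████

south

······███
█████████
█████████
██░░░████
██░░@████
░░░░◊████
██░░░████
█████████
█████████


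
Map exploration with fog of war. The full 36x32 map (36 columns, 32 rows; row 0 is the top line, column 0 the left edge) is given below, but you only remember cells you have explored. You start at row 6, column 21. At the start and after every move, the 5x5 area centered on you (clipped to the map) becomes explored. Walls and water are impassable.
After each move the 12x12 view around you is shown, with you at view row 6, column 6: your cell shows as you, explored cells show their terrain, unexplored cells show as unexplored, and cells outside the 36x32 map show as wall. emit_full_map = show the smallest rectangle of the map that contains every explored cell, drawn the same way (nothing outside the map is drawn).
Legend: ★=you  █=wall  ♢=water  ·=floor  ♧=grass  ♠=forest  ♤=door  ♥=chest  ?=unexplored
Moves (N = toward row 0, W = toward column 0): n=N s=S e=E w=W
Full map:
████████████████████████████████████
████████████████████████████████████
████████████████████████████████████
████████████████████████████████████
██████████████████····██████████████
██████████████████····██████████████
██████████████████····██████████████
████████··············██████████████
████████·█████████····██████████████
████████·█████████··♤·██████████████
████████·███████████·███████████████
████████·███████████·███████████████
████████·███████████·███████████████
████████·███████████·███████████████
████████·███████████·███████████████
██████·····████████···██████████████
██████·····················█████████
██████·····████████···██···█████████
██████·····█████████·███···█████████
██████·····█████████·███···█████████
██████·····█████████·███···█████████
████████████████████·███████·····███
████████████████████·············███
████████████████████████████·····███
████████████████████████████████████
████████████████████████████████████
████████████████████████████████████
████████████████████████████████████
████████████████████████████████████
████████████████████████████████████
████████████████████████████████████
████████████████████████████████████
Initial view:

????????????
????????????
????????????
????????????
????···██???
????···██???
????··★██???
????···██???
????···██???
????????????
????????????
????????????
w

????????????
????????????
????????????
????????????
????····██??
????····██??
????··★·██??
????····██??
????····██??
????????????
????????????
????????????

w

????????????
????????????
????????????
????????????
????█····██?
????█····██?
????█·★··██?
????·····██?
????█····██?
????????????
????????????
????????????

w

????????????
????????????
????????????
????????????
????██····██
????██····██
????██★···██
????······██
????██····██
????????????
????????????
????????????

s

????????????
????????????
????????????
????██····██
????██····██
????██····██
????··★···██
????██····██
????██··♤???
????????????
????????????
????????????

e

????????????
????????????
????????????
???██····██?
???██····██?
???██····██?
???···★··██?
???██····██?
???██··♤·???
????????????
????????????
????????????

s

????????????
????????????
???██····██?
???██····██?
???██····██?
???······██?
???██·★··██?
???██··♤·???
????███·█???
????????????
????????????
????????????

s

????????????
???██····██?
???██····██?
???██····██?
???······██?
???██····██?
???██·★♤·???
????███·█???
????███·█???
????????????
????????????
????????????

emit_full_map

██····██
██····██
██····██
······██
██····██
██·★♤·??
?███·█??
?███·█??

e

????????????
??██····██??
??██····██??
??██····██??
??······██??
??██····██??
??██··★·█???
???███·██???
???███·██???
????????????
????????????
????????????

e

????????????
?██····██???
?██····██???
?██····██???
?······██???
?██····██???
?██··♤★██???
??███·███???
??███·███???
????????????
????????????
????????????

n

????????????
????????????
?██····██???
?██····██???
?██····██???
?······██???
?██···★██???
?██··♤·██???
??███·███???
??███·███???
????????????
????????????

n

????????????
????????????
????????????
?██····██???
?██····██???
?██····██???
?·····★██???
?██····██???
?██··♤·██???
??███·███???
??███·███???
????????????

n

????????????
????????????
????????????
????????????
?██····██???
?██····██???
?██···★██???
?······██???
?██····██???
?██··♤·██???
??███·███???
??███·███???

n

████████████
????????????
????????????
????????????
????█████???
?██····██???
?██···★██???
?██····██???
?······██???
?██····██???
?██··♤·██???
??███·███???

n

████████████
████████████
????????????
????????????
????█████???
????█████???
?██···★██???
?██····██???
?██····██???
?······██???
?██····██???
?██··♤·██???

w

████████████
████████████
????????????
????????????
????██████??
????██████??
??██··★·██??
??██····██??
??██····██??
??······██??
??██····██??
??██··♤·██??

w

████████████
████████████
????????????
????????????
????███████?
????███████?
???██·★··██?
???██····██?
???██····██?
???······██?
???██····██?
???██··♤·██?

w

████████████
████████████
????????????
????????????
????████████
????████████
????██★···██
????██····██
????██····██
????······██
????██····██
????██··♤·██

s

████████████
????????????
????????????
????████████
????████████
????██····██
????██★···██
????██····██
????······██
????██····██
????██··♤·██
?????███·███

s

????????????
????????????
????████████
????████████
????██····██
????██····██
????██★···██
????······██
????██····██
????██··♤·██
?????███·███
?????███·███

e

????????????
????????????
???████████?
???████████?
???██····██?
???██····██?
???██·★··██?
???······██?
???██····██?
???██··♤·██?
????███·███?
????███·███?

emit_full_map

████████
████████
██····██
██····██
██·★··██
······██
██····██
██··♤·██
?███·███
?███·███

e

????????????
????????????
??████████??
??████████??
??██····██??
??██····██??
??██··★·██??
??······██??
??██····██??
??██··♤·██??
???███·███??
???███·███??

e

????????????
????????????
?████████???
?████████???
?██····██???
?██····██???
?██···★██???
?······██???
?██····██???
?██··♤·██???
??███·███???
??███·███???

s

????????????
?████████???
?████████???
?██····██???
?██····██???
?██····██???
?·····★██???
?██····██???
?██··♤·██???
??███·███???
??███·███???
????????????

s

?████████???
?████████???
?██····██???
?██····██???
?██····██???
?······██???
?██···★██???
?██··♤·██???
??███·███???
??███·███???
????????????
????????????

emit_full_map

████████
████████
██····██
██····██
██····██
······██
██···★██
██··♤·██
?███·███
?███·███


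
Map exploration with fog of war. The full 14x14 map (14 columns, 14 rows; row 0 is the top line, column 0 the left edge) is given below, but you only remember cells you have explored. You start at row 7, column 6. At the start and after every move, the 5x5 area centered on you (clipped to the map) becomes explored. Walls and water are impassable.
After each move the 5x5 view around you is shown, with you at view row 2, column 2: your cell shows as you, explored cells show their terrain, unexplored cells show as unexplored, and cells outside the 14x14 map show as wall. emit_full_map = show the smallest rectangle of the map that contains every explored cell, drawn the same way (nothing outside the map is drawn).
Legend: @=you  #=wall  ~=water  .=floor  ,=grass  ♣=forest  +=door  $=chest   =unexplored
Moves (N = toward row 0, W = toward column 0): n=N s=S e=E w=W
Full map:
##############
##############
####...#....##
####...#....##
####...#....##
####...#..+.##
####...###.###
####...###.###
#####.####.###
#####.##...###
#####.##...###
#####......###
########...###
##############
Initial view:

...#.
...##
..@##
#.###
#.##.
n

...#.
...#.
..@##
...##
#.###

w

#...#
#...#
#.@.#
#...#
##.##

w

##...
##...
##@..
##...
###.#

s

##...
##...
##@..
###.#
###.#

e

#...#
#...#
#.@.#
##.##
##.##

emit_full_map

##...#.
##...#.
##...##
##.@.##
###.###
###.##.

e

...#.
...##
..@##
#.###
#.##.

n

...#.
...#.
..@##
...##
#.###

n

...#.
...#.
..@#.
...##
...##


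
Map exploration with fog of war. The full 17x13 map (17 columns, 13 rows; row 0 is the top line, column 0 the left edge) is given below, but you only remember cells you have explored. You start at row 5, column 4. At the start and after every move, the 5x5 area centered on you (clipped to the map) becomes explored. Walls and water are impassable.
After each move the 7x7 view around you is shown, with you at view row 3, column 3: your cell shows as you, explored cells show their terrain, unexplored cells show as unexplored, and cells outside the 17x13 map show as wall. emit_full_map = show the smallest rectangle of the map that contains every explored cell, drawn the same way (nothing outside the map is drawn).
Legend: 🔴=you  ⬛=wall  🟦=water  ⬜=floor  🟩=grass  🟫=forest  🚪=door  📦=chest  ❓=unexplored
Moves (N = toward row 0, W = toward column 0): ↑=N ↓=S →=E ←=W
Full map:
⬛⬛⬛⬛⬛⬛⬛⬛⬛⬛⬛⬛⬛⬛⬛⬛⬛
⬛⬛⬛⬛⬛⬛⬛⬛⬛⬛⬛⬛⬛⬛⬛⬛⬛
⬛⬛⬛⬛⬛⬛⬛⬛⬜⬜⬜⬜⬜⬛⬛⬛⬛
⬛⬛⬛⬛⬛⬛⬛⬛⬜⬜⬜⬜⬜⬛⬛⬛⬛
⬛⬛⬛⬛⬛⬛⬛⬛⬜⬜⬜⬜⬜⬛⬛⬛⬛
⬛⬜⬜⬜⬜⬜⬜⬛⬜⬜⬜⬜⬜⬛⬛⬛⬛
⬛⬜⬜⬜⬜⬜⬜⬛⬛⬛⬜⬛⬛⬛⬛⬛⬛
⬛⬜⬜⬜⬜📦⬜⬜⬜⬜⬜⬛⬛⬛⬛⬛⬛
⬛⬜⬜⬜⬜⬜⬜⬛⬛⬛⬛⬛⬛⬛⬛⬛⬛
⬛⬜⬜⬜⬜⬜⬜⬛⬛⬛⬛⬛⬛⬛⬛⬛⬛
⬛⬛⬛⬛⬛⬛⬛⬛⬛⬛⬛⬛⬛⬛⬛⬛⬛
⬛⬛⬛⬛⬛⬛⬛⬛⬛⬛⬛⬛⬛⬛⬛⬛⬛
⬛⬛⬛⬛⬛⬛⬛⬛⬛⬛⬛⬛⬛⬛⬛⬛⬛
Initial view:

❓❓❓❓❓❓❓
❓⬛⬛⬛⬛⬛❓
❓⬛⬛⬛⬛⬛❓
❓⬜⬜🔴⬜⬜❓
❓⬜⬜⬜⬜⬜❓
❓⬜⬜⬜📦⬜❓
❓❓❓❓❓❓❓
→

❓❓❓❓❓❓❓
⬛⬛⬛⬛⬛⬛❓
⬛⬛⬛⬛⬛⬛❓
⬜⬜⬜🔴⬜⬛❓
⬜⬜⬜⬜⬜⬛❓
⬜⬜⬜📦⬜⬜❓
❓❓❓❓❓❓❓

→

❓❓❓❓❓❓❓
⬛⬛⬛⬛⬛⬜❓
⬛⬛⬛⬛⬛⬜❓
⬜⬜⬜🔴⬛⬜❓
⬜⬜⬜⬜⬛⬛❓
⬜⬜📦⬜⬜⬜❓
❓❓❓❓❓❓❓

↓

⬛⬛⬛⬛⬛⬜❓
⬛⬛⬛⬛⬛⬜❓
⬜⬜⬜⬜⬛⬜❓
⬜⬜⬜🔴⬛⬛❓
⬜⬜📦⬜⬜⬜❓
❓⬜⬜⬜⬛⬛❓
❓❓❓❓❓❓❓

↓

⬛⬛⬛⬛⬛⬜❓
⬜⬜⬜⬜⬛⬜❓
⬜⬜⬜⬜⬛⬛❓
⬜⬜📦🔴⬜⬜❓
❓⬜⬜⬜⬛⬛❓
❓⬜⬜⬜⬛⬛❓
❓❓❓❓❓❓❓

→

⬛⬛⬛⬛⬜❓❓
⬜⬜⬜⬛⬜⬜❓
⬜⬜⬜⬛⬛⬛❓
⬜📦⬜🔴⬜⬜❓
⬜⬜⬜⬛⬛⬛❓
⬜⬜⬜⬛⬛⬛❓
❓❓❓❓❓❓❓

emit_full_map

⬛⬛⬛⬛⬛⬛⬜❓
⬛⬛⬛⬛⬛⬛⬜❓
⬜⬜⬜⬜⬜⬛⬜⬜
⬜⬜⬜⬜⬜⬛⬛⬛
⬜⬜⬜📦⬜🔴⬜⬜
❓❓⬜⬜⬜⬛⬛⬛
❓❓⬜⬜⬜⬛⬛⬛

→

⬛⬛⬛⬜❓❓❓
⬜⬜⬛⬜⬜⬜❓
⬜⬜⬛⬛⬛⬜❓
📦⬜⬜🔴⬜⬜❓
⬜⬜⬛⬛⬛⬛❓
⬜⬜⬛⬛⬛⬛❓
❓❓❓❓❓❓❓

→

⬛⬛⬜❓❓❓❓
⬜⬛⬜⬜⬜⬜❓
⬜⬛⬛⬛⬜⬛❓
⬜⬜⬜🔴⬜⬛❓
⬜⬛⬛⬛⬛⬛❓
⬜⬛⬛⬛⬛⬛❓
❓❓❓❓❓❓❓

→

⬛⬜❓❓❓❓❓
⬛⬜⬜⬜⬜⬜❓
⬛⬛⬛⬜⬛⬛❓
⬜⬜⬜🔴⬛⬛❓
⬛⬛⬛⬛⬛⬛❓
⬛⬛⬛⬛⬛⬛❓
❓❓❓❓❓❓❓

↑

⬛⬜❓❓❓❓❓
⬛⬜⬜⬜⬜⬜❓
⬛⬜⬜⬜⬜⬜❓
⬛⬛⬛🔴⬛⬛❓
⬜⬜⬜⬜⬛⬛❓
⬛⬛⬛⬛⬛⬛❓
⬛⬛⬛⬛⬛⬛❓

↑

❓❓❓❓❓❓❓
⬛⬜⬜⬜⬜⬜❓
⬛⬜⬜⬜⬜⬜❓
⬛⬜⬜🔴⬜⬜❓
⬛⬛⬛⬜⬛⬛❓
⬜⬜⬜⬜⬛⬛❓
⬛⬛⬛⬛⬛⬛❓

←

❓❓❓❓❓❓❓
⬛⬛⬜⬜⬜⬜⬜
⬛⬛⬜⬜⬜⬜⬜
⬜⬛⬜🔴⬜⬜⬜
⬜⬛⬛⬛⬜⬛⬛
⬜⬜⬜⬜⬜⬛⬛
⬜⬛⬛⬛⬛⬛⬛

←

❓❓❓❓❓❓❓
⬛⬛⬛⬜⬜⬜⬜
⬛⬛⬛⬜⬜⬜⬜
⬜⬜⬛🔴⬜⬜⬜
⬜⬜⬛⬛⬛⬜⬛
📦⬜⬜⬜⬜⬜⬛
⬜⬜⬛⬛⬛⬛⬛

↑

❓❓❓❓❓❓❓
❓⬛⬛⬜⬜⬜❓
⬛⬛⬛⬜⬜⬜⬜
⬛⬛⬛🔴⬜⬜⬜
⬜⬜⬛⬜⬜⬜⬜
⬜⬜⬛⬛⬛⬜⬛
📦⬜⬜⬜⬜⬜⬛

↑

❓❓❓❓❓❓❓
❓⬛⬛⬛⬛⬛❓
❓⬛⬛⬜⬜⬜❓
⬛⬛⬛🔴⬜⬜⬜
⬛⬛⬛⬜⬜⬜⬜
⬜⬜⬛⬜⬜⬜⬜
⬜⬜⬛⬛⬛⬜⬛

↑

⬛⬛⬛⬛⬛⬛⬛
❓⬛⬛⬛⬛⬛❓
❓⬛⬛⬛⬛⬛❓
❓⬛⬛🔴⬜⬜❓
⬛⬛⬛⬜⬜⬜⬜
⬛⬛⬛⬜⬜⬜⬜
⬜⬜⬛⬜⬜⬜⬜

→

⬛⬛⬛⬛⬛⬛⬛
⬛⬛⬛⬛⬛⬛❓
⬛⬛⬛⬛⬛⬛❓
⬛⬛⬜🔴⬜⬜❓
⬛⬛⬜⬜⬜⬜⬜
⬛⬛⬜⬜⬜⬜⬜
⬜⬛⬜⬜⬜⬜⬜

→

⬛⬛⬛⬛⬛⬛⬛
⬛⬛⬛⬛⬛⬛❓
⬛⬛⬛⬛⬛⬛❓
⬛⬜⬜🔴⬜⬜❓
⬛⬜⬜⬜⬜⬜❓
⬛⬜⬜⬜⬜⬜❓
⬛⬜⬜⬜⬜⬜❓

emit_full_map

❓❓❓❓⬛⬛⬛⬛⬛⬛⬛
❓❓❓❓⬛⬛⬛⬛⬛⬛⬛
❓❓❓❓⬛⬛⬜⬜🔴⬜⬜
⬛⬛⬛⬛⬛⬛⬜⬜⬜⬜⬜
⬛⬛⬛⬛⬛⬛⬜⬜⬜⬜⬜
⬜⬜⬜⬜⬜⬛⬜⬜⬜⬜⬜
⬜⬜⬜⬜⬜⬛⬛⬛⬜⬛⬛
⬜⬜⬜📦⬜⬜⬜⬜⬜⬛⬛
❓❓⬜⬜⬜⬛⬛⬛⬛⬛⬛
❓❓⬜⬜⬜⬛⬛⬛⬛⬛⬛

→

⬛⬛⬛⬛⬛⬛⬛
⬛⬛⬛⬛⬛⬛❓
⬛⬛⬛⬛⬛⬛❓
⬜⬜⬜🔴⬜⬛❓
⬜⬜⬜⬜⬜⬛❓
⬜⬜⬜⬜⬜⬛❓
⬜⬜⬜⬜⬜❓❓

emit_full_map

❓❓❓❓⬛⬛⬛⬛⬛⬛⬛⬛
❓❓❓❓⬛⬛⬛⬛⬛⬛⬛⬛
❓❓❓❓⬛⬛⬜⬜⬜🔴⬜⬛
⬛⬛⬛⬛⬛⬛⬜⬜⬜⬜⬜⬛
⬛⬛⬛⬛⬛⬛⬜⬜⬜⬜⬜⬛
⬜⬜⬜⬜⬜⬛⬜⬜⬜⬜⬜❓
⬜⬜⬜⬜⬜⬛⬛⬛⬜⬛⬛❓
⬜⬜⬜📦⬜⬜⬜⬜⬜⬛⬛❓
❓❓⬜⬜⬜⬛⬛⬛⬛⬛⬛❓
❓❓⬜⬜⬜⬛⬛⬛⬛⬛⬛❓


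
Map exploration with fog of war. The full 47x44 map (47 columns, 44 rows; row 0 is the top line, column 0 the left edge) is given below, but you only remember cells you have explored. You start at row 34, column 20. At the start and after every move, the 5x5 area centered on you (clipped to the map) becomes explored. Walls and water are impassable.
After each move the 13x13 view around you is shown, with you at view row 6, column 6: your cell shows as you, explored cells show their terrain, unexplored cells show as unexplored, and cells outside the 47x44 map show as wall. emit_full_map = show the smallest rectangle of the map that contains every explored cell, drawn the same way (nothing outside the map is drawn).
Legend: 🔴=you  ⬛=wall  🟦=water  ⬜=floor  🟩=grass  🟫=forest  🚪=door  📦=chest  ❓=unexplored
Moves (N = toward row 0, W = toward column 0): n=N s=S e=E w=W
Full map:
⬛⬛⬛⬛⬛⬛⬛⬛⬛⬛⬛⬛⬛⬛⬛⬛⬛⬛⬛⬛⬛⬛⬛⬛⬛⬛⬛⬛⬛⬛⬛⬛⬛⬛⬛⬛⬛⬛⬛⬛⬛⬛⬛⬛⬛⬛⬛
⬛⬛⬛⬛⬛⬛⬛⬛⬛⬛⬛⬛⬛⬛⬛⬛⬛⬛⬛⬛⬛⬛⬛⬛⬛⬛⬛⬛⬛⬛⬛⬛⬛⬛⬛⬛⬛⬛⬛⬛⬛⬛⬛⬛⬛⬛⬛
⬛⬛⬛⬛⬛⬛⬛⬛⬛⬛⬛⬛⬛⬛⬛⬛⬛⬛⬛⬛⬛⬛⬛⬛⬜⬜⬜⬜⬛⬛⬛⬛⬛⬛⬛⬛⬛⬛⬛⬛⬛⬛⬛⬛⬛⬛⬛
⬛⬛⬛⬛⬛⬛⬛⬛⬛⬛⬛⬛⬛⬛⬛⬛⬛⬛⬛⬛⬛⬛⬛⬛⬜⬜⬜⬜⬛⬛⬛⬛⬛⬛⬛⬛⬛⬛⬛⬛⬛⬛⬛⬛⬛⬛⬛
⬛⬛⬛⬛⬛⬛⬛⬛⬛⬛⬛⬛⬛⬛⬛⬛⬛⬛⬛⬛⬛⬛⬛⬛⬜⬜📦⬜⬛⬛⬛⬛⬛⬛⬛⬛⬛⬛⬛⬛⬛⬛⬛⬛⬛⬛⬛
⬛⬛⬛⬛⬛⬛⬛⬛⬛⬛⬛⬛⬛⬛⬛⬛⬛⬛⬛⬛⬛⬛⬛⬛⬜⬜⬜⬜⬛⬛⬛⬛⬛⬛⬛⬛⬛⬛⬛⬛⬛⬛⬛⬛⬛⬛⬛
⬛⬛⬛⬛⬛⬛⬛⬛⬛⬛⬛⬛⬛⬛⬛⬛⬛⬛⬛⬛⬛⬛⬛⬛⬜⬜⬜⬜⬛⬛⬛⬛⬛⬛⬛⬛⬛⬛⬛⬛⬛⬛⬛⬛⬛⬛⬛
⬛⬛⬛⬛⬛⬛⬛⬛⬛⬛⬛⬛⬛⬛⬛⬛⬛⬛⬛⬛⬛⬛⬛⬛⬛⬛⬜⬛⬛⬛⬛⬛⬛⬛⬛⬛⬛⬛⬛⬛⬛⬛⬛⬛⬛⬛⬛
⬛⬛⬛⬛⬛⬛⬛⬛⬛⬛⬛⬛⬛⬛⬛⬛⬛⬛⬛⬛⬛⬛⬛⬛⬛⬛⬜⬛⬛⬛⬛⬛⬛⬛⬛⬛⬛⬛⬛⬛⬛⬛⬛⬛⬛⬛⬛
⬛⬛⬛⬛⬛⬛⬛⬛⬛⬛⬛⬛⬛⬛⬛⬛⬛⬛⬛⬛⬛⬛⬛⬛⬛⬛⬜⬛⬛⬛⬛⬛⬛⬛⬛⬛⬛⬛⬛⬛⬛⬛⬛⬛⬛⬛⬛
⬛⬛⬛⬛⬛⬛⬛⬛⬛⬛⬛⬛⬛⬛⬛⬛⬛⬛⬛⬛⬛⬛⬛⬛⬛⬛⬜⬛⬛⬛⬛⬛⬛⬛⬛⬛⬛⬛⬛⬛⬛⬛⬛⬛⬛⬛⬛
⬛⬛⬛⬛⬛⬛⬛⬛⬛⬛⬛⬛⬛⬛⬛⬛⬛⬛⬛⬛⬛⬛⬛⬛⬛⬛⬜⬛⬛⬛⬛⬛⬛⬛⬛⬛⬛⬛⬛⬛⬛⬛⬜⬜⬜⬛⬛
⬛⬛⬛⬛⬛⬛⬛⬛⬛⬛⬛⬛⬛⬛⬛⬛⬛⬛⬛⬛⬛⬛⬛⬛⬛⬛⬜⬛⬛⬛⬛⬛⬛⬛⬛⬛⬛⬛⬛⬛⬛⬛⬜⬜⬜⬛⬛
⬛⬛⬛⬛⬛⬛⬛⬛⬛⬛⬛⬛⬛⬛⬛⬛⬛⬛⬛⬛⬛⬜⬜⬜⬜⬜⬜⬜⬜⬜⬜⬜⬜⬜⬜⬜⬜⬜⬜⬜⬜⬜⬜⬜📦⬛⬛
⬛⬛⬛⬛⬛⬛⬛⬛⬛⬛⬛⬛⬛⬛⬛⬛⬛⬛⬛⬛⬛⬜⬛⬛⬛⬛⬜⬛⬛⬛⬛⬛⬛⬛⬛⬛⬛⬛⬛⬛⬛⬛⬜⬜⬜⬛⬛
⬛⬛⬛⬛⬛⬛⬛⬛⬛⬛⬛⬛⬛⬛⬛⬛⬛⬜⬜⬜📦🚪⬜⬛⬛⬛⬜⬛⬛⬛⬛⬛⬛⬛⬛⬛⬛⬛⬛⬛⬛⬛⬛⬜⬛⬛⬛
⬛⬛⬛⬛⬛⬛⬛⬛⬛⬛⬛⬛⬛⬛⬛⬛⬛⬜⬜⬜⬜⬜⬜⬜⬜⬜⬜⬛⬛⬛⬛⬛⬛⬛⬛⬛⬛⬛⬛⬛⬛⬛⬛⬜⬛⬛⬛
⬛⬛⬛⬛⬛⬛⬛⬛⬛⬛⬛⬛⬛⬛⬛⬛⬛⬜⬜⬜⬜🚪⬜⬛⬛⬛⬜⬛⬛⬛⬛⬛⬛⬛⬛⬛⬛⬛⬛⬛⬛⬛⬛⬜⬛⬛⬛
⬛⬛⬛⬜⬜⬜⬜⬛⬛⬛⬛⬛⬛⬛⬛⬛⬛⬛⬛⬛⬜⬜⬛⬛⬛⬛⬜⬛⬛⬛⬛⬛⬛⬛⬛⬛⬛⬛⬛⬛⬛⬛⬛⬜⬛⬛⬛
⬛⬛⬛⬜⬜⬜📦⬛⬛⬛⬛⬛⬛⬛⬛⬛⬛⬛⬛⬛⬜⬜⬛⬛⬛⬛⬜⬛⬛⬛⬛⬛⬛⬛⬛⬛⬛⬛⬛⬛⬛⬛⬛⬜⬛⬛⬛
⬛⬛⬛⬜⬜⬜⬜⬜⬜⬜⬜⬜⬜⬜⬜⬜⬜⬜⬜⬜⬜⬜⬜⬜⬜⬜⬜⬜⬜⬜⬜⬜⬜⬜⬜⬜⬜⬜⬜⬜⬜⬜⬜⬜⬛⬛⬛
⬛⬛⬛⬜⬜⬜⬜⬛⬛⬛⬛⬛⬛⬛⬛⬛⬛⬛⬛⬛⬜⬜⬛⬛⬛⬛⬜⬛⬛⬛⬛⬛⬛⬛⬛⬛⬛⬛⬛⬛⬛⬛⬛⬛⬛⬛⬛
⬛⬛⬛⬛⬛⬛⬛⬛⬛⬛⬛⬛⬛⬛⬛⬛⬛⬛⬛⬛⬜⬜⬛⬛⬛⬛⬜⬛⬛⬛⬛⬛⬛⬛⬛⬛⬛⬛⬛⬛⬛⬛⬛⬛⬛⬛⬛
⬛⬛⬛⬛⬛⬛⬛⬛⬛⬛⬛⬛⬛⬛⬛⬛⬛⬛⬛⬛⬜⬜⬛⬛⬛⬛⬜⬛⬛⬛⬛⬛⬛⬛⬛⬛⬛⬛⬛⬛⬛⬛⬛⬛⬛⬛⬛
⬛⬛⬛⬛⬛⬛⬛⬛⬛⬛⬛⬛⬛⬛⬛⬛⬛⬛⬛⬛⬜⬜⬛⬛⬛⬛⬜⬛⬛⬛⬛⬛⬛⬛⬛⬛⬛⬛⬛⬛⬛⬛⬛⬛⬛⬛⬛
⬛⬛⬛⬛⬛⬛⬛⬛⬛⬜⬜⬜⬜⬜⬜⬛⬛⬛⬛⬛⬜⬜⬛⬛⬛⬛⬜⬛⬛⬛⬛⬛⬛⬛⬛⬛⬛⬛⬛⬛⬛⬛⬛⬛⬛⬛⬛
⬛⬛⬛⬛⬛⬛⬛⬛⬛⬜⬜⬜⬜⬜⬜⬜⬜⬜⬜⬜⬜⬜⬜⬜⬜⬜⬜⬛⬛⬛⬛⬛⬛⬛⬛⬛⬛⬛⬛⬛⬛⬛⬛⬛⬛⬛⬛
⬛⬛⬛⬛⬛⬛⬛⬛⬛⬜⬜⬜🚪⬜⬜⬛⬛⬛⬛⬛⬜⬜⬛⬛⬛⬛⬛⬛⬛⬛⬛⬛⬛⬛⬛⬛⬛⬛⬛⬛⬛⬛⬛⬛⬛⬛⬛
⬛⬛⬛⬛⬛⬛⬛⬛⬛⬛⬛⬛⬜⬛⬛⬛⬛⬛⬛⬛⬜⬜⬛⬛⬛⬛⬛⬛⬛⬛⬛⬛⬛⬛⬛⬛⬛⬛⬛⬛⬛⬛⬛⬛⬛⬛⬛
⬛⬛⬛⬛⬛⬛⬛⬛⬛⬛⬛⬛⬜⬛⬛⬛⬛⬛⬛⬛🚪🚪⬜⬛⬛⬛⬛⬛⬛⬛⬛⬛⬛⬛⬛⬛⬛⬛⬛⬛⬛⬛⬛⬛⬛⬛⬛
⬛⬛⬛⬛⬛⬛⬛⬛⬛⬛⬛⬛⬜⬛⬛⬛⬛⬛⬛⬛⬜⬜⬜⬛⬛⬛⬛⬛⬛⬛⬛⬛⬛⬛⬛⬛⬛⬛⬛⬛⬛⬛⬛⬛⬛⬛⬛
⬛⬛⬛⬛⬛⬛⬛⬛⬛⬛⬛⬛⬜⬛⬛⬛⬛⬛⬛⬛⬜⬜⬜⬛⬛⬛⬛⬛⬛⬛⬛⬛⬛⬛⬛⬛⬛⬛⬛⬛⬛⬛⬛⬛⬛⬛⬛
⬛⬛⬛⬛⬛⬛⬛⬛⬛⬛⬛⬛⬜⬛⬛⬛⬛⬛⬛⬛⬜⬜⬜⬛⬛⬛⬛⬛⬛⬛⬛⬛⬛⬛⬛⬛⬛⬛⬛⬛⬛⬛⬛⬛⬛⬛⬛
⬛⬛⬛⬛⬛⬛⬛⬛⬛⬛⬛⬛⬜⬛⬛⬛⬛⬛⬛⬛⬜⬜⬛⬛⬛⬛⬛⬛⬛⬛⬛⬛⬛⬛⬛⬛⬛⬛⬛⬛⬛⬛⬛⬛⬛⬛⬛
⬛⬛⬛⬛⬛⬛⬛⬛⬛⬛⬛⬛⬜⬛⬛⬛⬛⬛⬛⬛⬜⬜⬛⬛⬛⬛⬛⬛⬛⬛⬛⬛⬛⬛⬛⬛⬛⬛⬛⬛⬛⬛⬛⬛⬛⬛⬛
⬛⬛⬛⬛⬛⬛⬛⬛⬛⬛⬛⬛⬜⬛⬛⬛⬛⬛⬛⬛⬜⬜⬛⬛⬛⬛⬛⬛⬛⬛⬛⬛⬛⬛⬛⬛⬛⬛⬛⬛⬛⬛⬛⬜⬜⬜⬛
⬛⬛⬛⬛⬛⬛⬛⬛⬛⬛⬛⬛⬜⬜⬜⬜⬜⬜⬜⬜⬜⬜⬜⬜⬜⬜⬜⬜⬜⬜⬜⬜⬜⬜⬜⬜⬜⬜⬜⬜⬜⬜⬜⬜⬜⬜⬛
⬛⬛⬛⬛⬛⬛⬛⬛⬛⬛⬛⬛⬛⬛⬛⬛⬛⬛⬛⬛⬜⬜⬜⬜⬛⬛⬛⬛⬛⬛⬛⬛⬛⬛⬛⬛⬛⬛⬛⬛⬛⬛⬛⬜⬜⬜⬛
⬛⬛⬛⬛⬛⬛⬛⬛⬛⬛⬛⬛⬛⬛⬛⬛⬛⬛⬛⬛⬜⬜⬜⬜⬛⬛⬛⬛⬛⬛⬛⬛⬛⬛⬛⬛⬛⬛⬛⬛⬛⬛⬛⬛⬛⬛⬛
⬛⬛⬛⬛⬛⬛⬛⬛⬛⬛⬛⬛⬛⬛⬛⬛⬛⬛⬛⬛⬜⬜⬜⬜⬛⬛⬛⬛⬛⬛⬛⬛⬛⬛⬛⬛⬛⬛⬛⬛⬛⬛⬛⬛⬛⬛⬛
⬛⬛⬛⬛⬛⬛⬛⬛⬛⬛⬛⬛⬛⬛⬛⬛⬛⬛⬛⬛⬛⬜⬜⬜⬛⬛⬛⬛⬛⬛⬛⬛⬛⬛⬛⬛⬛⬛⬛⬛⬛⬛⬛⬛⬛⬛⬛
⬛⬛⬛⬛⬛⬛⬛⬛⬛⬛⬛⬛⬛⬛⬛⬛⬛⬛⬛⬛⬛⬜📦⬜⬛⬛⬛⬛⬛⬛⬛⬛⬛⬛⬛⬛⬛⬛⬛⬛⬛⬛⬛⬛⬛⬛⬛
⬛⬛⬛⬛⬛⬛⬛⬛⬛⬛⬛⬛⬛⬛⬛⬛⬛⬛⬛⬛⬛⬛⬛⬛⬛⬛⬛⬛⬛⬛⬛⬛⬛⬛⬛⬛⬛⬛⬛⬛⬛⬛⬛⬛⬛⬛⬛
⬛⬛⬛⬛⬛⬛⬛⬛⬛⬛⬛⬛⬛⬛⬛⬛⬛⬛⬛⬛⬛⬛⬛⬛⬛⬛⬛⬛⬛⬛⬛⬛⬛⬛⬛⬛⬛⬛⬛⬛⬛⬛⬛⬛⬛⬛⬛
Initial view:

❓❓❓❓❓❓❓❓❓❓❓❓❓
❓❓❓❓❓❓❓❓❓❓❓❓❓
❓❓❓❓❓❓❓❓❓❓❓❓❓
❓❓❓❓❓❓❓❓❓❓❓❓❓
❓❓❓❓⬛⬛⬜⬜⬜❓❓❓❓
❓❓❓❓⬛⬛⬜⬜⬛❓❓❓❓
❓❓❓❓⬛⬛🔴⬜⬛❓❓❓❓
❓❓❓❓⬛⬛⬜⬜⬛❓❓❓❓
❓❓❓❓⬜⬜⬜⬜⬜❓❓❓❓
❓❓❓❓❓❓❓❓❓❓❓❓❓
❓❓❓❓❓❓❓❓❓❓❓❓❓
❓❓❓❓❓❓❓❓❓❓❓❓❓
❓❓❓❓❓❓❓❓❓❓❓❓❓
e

❓❓❓❓❓❓❓❓❓❓❓❓❓
❓❓❓❓❓❓❓❓❓❓❓❓❓
❓❓❓❓❓❓❓❓❓❓❓❓❓
❓❓❓❓❓❓❓❓❓❓❓❓❓
❓❓❓⬛⬛⬜⬜⬜⬛❓❓❓❓
❓❓❓⬛⬛⬜⬜⬛⬛❓❓❓❓
❓❓❓⬛⬛⬜🔴⬛⬛❓❓❓❓
❓❓❓⬛⬛⬜⬜⬛⬛❓❓❓❓
❓❓❓⬜⬜⬜⬜⬜⬜❓❓❓❓
❓❓❓❓❓❓❓❓❓❓❓❓❓
❓❓❓❓❓❓❓❓❓❓❓❓❓
❓❓❓❓❓❓❓❓❓❓❓❓❓
❓❓❓❓❓❓❓❓❓❓❓❓❓

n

❓❓❓❓❓❓❓❓❓❓❓❓❓
❓❓❓❓❓❓❓❓❓❓❓❓❓
❓❓❓❓❓❓❓❓❓❓❓❓❓
❓❓❓❓❓❓❓❓❓❓❓❓❓
❓❓❓❓⬛⬜⬜⬜⬛❓❓❓❓
❓❓❓⬛⬛⬜⬜⬜⬛❓❓❓❓
❓❓❓⬛⬛⬜🔴⬛⬛❓❓❓❓
❓❓❓⬛⬛⬜⬜⬛⬛❓❓❓❓
❓❓❓⬛⬛⬜⬜⬛⬛❓❓❓❓
❓❓❓⬜⬜⬜⬜⬜⬜❓❓❓❓
❓❓❓❓❓❓❓❓❓❓❓❓❓
❓❓❓❓❓❓❓❓❓❓❓❓❓
❓❓❓❓❓❓❓❓❓❓❓❓❓

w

❓❓❓❓❓❓❓❓❓❓❓❓❓
❓❓❓❓❓❓❓❓❓❓❓❓❓
❓❓❓❓❓❓❓❓❓❓❓❓❓
❓❓❓❓❓❓❓❓❓❓❓❓❓
❓❓❓❓⬛⬛⬜⬜⬜⬛❓❓❓
❓❓❓❓⬛⬛⬜⬜⬜⬛❓❓❓
❓❓❓❓⬛⬛🔴⬜⬛⬛❓❓❓
❓❓❓❓⬛⬛⬜⬜⬛⬛❓❓❓
❓❓❓❓⬛⬛⬜⬜⬛⬛❓❓❓
❓❓❓❓⬜⬜⬜⬜⬜⬜❓❓❓
❓❓❓❓❓❓❓❓❓❓❓❓❓
❓❓❓❓❓❓❓❓❓❓❓❓❓
❓❓❓❓❓❓❓❓❓❓❓❓❓

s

❓❓❓❓❓❓❓❓❓❓❓❓❓
❓❓❓❓❓❓❓❓❓❓❓❓❓
❓❓❓❓❓❓❓❓❓❓❓❓❓
❓❓❓❓⬛⬛⬜⬜⬜⬛❓❓❓
❓❓❓❓⬛⬛⬜⬜⬜⬛❓❓❓
❓❓❓❓⬛⬛⬜⬜⬛⬛❓❓❓
❓❓❓❓⬛⬛🔴⬜⬛⬛❓❓❓
❓❓❓❓⬛⬛⬜⬜⬛⬛❓❓❓
❓❓❓❓⬜⬜⬜⬜⬜⬜❓❓❓
❓❓❓❓❓❓❓❓❓❓❓❓❓
❓❓❓❓❓❓❓❓❓❓❓❓❓
❓❓❓❓❓❓❓❓❓❓❓❓❓
❓❓❓❓❓❓❓❓❓❓❓❓❓

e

❓❓❓❓❓❓❓❓❓❓❓❓❓
❓❓❓❓❓❓❓❓❓❓❓❓❓
❓❓❓❓❓❓❓❓❓❓❓❓❓
❓❓❓⬛⬛⬜⬜⬜⬛❓❓❓❓
❓❓❓⬛⬛⬜⬜⬜⬛❓❓❓❓
❓❓❓⬛⬛⬜⬜⬛⬛❓❓❓❓
❓❓❓⬛⬛⬜🔴⬛⬛❓❓❓❓
❓❓❓⬛⬛⬜⬜⬛⬛❓❓❓❓
❓❓❓⬜⬜⬜⬜⬜⬜❓❓❓❓
❓❓❓❓❓❓❓❓❓❓❓❓❓
❓❓❓❓❓❓❓❓❓❓❓❓❓
❓❓❓❓❓❓❓❓❓❓❓❓❓
❓❓❓❓❓❓❓❓❓❓❓❓❓

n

❓❓❓❓❓❓❓❓❓❓❓❓❓
❓❓❓❓❓❓❓❓❓❓❓❓❓
❓❓❓❓❓❓❓❓❓❓❓❓❓
❓❓❓❓❓❓❓❓❓❓❓❓❓
❓❓❓⬛⬛⬜⬜⬜⬛❓❓❓❓
❓❓❓⬛⬛⬜⬜⬜⬛❓❓❓❓
❓❓❓⬛⬛⬜🔴⬛⬛❓❓❓❓
❓❓❓⬛⬛⬜⬜⬛⬛❓❓❓❓
❓❓❓⬛⬛⬜⬜⬛⬛❓❓❓❓
❓❓❓⬜⬜⬜⬜⬜⬜❓❓❓❓
❓❓❓❓❓❓❓❓❓❓❓❓❓
❓❓❓❓❓❓❓❓❓❓❓❓❓
❓❓❓❓❓❓❓❓❓❓❓❓❓

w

❓❓❓❓❓❓❓❓❓❓❓❓❓
❓❓❓❓❓❓❓❓❓❓❓❓❓
❓❓❓❓❓❓❓❓❓❓❓❓❓
❓❓❓❓❓❓❓❓❓❓❓❓❓
❓❓❓❓⬛⬛⬜⬜⬜⬛❓❓❓
❓❓❓❓⬛⬛⬜⬜⬜⬛❓❓❓
❓❓❓❓⬛⬛🔴⬜⬛⬛❓❓❓
❓❓❓❓⬛⬛⬜⬜⬛⬛❓❓❓
❓❓❓❓⬛⬛⬜⬜⬛⬛❓❓❓
❓❓❓❓⬜⬜⬜⬜⬜⬜❓❓❓
❓❓❓❓❓❓❓❓❓❓❓❓❓
❓❓❓❓❓❓❓❓❓❓❓❓❓
❓❓❓❓❓❓❓❓❓❓❓❓❓

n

❓❓❓❓❓❓❓❓❓❓❓❓❓
❓❓❓❓❓❓❓❓❓❓❓❓❓
❓❓❓❓❓❓❓❓❓❓❓❓❓
❓❓❓❓❓❓❓❓❓❓❓❓❓
❓❓❓❓⬛⬛⬜⬜⬜❓❓❓❓
❓❓❓❓⬛⬛⬜⬜⬜⬛❓❓❓
❓❓❓❓⬛⬛🔴⬜⬜⬛❓❓❓
❓❓❓❓⬛⬛⬜⬜⬛⬛❓❓❓
❓❓❓❓⬛⬛⬜⬜⬛⬛❓❓❓
❓❓❓❓⬛⬛⬜⬜⬛⬛❓❓❓
❓❓❓❓⬜⬜⬜⬜⬜⬜❓❓❓
❓❓❓❓❓❓❓❓❓❓❓❓❓
❓❓❓❓❓❓❓❓❓❓❓❓❓

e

❓❓❓❓❓❓❓❓❓❓❓❓❓
❓❓❓❓❓❓❓❓❓❓❓❓❓
❓❓❓❓❓❓❓❓❓❓❓❓❓
❓❓❓❓❓❓❓❓❓❓❓❓❓
❓❓❓⬛⬛⬜⬜⬜⬛❓❓❓❓
❓❓❓⬛⬛⬜⬜⬜⬛❓❓❓❓
❓❓❓⬛⬛⬜🔴⬜⬛❓❓❓❓
❓❓❓⬛⬛⬜⬜⬛⬛❓❓❓❓
❓❓❓⬛⬛⬜⬜⬛⬛❓❓❓❓
❓❓❓⬛⬛⬜⬜⬛⬛❓❓❓❓
❓❓❓⬜⬜⬜⬜⬜⬜❓❓❓❓
❓❓❓❓❓❓❓❓❓❓❓❓❓
❓❓❓❓❓❓❓❓❓❓❓❓❓

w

❓❓❓❓❓❓❓❓❓❓❓❓❓
❓❓❓❓❓❓❓❓❓❓❓❓❓
❓❓❓❓❓❓❓❓❓❓❓❓❓
❓❓❓❓❓❓❓❓❓❓❓❓❓
❓❓❓❓⬛⬛⬜⬜⬜⬛❓❓❓
❓❓❓❓⬛⬛⬜⬜⬜⬛❓❓❓
❓❓❓❓⬛⬛🔴⬜⬜⬛❓❓❓
❓❓❓❓⬛⬛⬜⬜⬛⬛❓❓❓
❓❓❓❓⬛⬛⬜⬜⬛⬛❓❓❓
❓❓❓❓⬛⬛⬜⬜⬛⬛❓❓❓
❓❓❓❓⬜⬜⬜⬜⬜⬜❓❓❓
❓❓❓❓❓❓❓❓❓❓❓❓❓
❓❓❓❓❓❓❓❓❓❓❓❓❓

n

❓❓❓❓❓❓❓❓❓❓❓❓❓
❓❓❓❓❓❓❓❓❓❓❓❓❓
❓❓❓❓❓❓❓❓❓❓❓❓❓
❓❓❓❓❓❓❓❓❓❓❓❓❓
❓❓❓❓⬛⬛🚪🚪⬜❓❓❓❓
❓❓❓❓⬛⬛⬜⬜⬜⬛❓❓❓
❓❓❓❓⬛⬛🔴⬜⬜⬛❓❓❓
❓❓❓❓⬛⬛⬜⬜⬜⬛❓❓❓
❓❓❓❓⬛⬛⬜⬜⬛⬛❓❓❓
❓❓❓❓⬛⬛⬜⬜⬛⬛❓❓❓
❓❓❓❓⬛⬛⬜⬜⬛⬛❓❓❓
❓❓❓❓⬜⬜⬜⬜⬜⬜❓❓❓
❓❓❓❓❓❓❓❓❓❓❓❓❓

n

❓❓❓❓❓❓❓❓❓❓❓❓❓
❓❓❓❓❓❓❓❓❓❓❓❓❓
❓❓❓❓❓❓❓❓❓❓❓❓❓
❓❓❓❓❓❓❓❓❓❓❓❓❓
❓❓❓❓⬛⬛⬜⬜⬛❓❓❓❓
❓❓❓❓⬛⬛🚪🚪⬜❓❓❓❓
❓❓❓❓⬛⬛🔴⬜⬜⬛❓❓❓
❓❓❓❓⬛⬛⬜⬜⬜⬛❓❓❓
❓❓❓❓⬛⬛⬜⬜⬜⬛❓❓❓
❓❓❓❓⬛⬛⬜⬜⬛⬛❓❓❓
❓❓❓❓⬛⬛⬜⬜⬛⬛❓❓❓
❓❓❓❓⬛⬛⬜⬜⬛⬛❓❓❓
❓❓❓❓⬜⬜⬜⬜⬜⬜❓❓❓

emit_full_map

⬛⬛⬜⬜⬛❓
⬛⬛🚪🚪⬜❓
⬛⬛🔴⬜⬜⬛
⬛⬛⬜⬜⬜⬛
⬛⬛⬜⬜⬜⬛
⬛⬛⬜⬜⬛⬛
⬛⬛⬜⬜⬛⬛
⬛⬛⬜⬜⬛⬛
⬜⬜⬜⬜⬜⬜

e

❓❓❓❓❓❓❓❓❓❓❓❓❓
❓❓❓❓❓❓❓❓❓❓❓❓❓
❓❓❓❓❓❓❓❓❓❓❓❓❓
❓❓❓❓❓❓❓❓❓❓❓❓❓
❓❓❓⬛⬛⬜⬜⬛⬛❓❓❓❓
❓❓❓⬛⬛🚪🚪⬜⬛❓❓❓❓
❓❓❓⬛⬛⬜🔴⬜⬛❓❓❓❓
❓❓❓⬛⬛⬜⬜⬜⬛❓❓❓❓
❓❓❓⬛⬛⬜⬜⬜⬛❓❓❓❓
❓❓❓⬛⬛⬜⬜⬛⬛❓❓❓❓
❓❓❓⬛⬛⬜⬜⬛⬛❓❓❓❓
❓❓❓⬛⬛⬜⬜⬛⬛❓❓❓❓
❓❓❓⬜⬜⬜⬜⬜⬜❓❓❓❓

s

❓❓❓❓❓❓❓❓❓❓❓❓❓
❓❓❓❓❓❓❓❓❓❓❓❓❓
❓❓❓❓❓❓❓❓❓❓❓❓❓
❓❓❓⬛⬛⬜⬜⬛⬛❓❓❓❓
❓❓❓⬛⬛🚪🚪⬜⬛❓❓❓❓
❓❓❓⬛⬛⬜⬜⬜⬛❓❓❓❓
❓❓❓⬛⬛⬜🔴⬜⬛❓❓❓❓
❓❓❓⬛⬛⬜⬜⬜⬛❓❓❓❓
❓❓❓⬛⬛⬜⬜⬛⬛❓❓❓❓
❓❓❓⬛⬛⬜⬜⬛⬛❓❓❓❓
❓❓❓⬛⬛⬜⬜⬛⬛❓❓❓❓
❓❓❓⬜⬜⬜⬜⬜⬜❓❓❓❓
❓❓❓❓❓❓❓❓❓❓❓❓❓

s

❓❓❓❓❓❓❓❓❓❓❓❓❓
❓❓❓❓❓❓❓❓❓❓❓❓❓
❓❓❓⬛⬛⬜⬜⬛⬛❓❓❓❓
❓❓❓⬛⬛🚪🚪⬜⬛❓❓❓❓
❓❓❓⬛⬛⬜⬜⬜⬛❓❓❓❓
❓❓❓⬛⬛⬜⬜⬜⬛❓❓❓❓
❓❓❓⬛⬛⬜🔴⬜⬛❓❓❓❓
❓❓❓⬛⬛⬜⬜⬛⬛❓❓❓❓
❓❓❓⬛⬛⬜⬜⬛⬛❓❓❓❓
❓❓❓⬛⬛⬜⬜⬛⬛❓❓❓❓
❓❓❓⬜⬜⬜⬜⬜⬜❓❓❓❓
❓❓❓❓❓❓❓❓❓❓❓❓❓
❓❓❓❓❓❓❓❓❓❓❓❓❓

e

❓❓❓❓❓❓❓❓❓❓❓❓❓
❓❓❓❓❓❓❓❓❓❓❓❓❓
❓❓⬛⬛⬜⬜⬛⬛❓❓❓❓❓
❓❓⬛⬛🚪🚪⬜⬛❓❓❓❓❓
❓❓⬛⬛⬜⬜⬜⬛⬛❓❓❓❓
❓❓⬛⬛⬜⬜⬜⬛⬛❓❓❓❓
❓❓⬛⬛⬜⬜🔴⬛⬛❓❓❓❓
❓❓⬛⬛⬜⬜⬛⬛⬛❓❓❓❓
❓❓⬛⬛⬜⬜⬛⬛⬛❓❓❓❓
❓❓⬛⬛⬜⬜⬛⬛❓❓❓❓❓
❓❓⬜⬜⬜⬜⬜⬜❓❓❓❓❓
❓❓❓❓❓❓❓❓❓❓❓❓❓
❓❓❓❓❓❓❓❓❓❓❓❓❓

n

❓❓❓❓❓❓❓❓❓❓❓❓❓
❓❓❓❓❓❓❓❓❓❓❓❓❓
❓❓❓❓❓❓❓❓❓❓❓❓❓
❓❓⬛⬛⬜⬜⬛⬛❓❓❓❓❓
❓❓⬛⬛🚪🚪⬜⬛⬛❓❓❓❓
❓❓⬛⬛⬜⬜⬜⬛⬛❓❓❓❓
❓❓⬛⬛⬜⬜🔴⬛⬛❓❓❓❓
❓❓⬛⬛⬜⬜⬜⬛⬛❓❓❓❓
❓❓⬛⬛⬜⬜⬛⬛⬛❓❓❓❓
❓❓⬛⬛⬜⬜⬛⬛⬛❓❓❓❓
❓❓⬛⬛⬜⬜⬛⬛❓❓❓❓❓
❓❓⬜⬜⬜⬜⬜⬜❓❓❓❓❓
❓❓❓❓❓❓❓❓❓❓❓❓❓

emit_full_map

⬛⬛⬜⬜⬛⬛❓
⬛⬛🚪🚪⬜⬛⬛
⬛⬛⬜⬜⬜⬛⬛
⬛⬛⬜⬜🔴⬛⬛
⬛⬛⬜⬜⬜⬛⬛
⬛⬛⬜⬜⬛⬛⬛
⬛⬛⬜⬜⬛⬛⬛
⬛⬛⬜⬜⬛⬛❓
⬜⬜⬜⬜⬜⬜❓


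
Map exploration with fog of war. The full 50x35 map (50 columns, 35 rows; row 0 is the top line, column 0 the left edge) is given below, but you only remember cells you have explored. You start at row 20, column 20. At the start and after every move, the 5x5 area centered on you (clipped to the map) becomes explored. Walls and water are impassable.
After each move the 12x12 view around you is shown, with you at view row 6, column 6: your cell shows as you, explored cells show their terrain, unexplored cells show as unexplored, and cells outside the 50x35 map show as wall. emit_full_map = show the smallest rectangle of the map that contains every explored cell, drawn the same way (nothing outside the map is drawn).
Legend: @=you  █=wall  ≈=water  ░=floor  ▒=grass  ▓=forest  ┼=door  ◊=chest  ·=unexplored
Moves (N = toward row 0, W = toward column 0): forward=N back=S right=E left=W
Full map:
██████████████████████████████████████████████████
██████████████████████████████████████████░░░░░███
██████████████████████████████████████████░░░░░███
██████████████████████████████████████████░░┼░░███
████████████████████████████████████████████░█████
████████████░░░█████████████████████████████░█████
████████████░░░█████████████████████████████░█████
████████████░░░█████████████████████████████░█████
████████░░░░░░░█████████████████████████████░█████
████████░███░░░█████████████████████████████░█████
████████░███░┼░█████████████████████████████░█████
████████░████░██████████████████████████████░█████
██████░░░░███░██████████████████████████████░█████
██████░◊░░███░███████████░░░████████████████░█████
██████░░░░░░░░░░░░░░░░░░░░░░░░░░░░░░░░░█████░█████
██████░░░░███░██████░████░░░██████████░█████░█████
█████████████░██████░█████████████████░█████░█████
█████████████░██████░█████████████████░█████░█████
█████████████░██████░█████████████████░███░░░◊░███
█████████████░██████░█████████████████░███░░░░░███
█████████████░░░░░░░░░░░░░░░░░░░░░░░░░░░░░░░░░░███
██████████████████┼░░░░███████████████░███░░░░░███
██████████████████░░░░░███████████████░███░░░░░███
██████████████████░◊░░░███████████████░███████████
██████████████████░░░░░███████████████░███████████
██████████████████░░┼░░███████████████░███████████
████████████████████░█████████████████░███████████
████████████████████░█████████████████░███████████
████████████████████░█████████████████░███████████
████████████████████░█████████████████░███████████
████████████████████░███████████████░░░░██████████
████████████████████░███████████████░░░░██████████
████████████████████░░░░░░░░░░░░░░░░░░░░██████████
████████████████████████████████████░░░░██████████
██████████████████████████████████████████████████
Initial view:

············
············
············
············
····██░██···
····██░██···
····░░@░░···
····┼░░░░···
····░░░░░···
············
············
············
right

············
············
············
············
···██░███···
···██░███···
···░░░@░░···
···┼░░░░█···
···░░░░░█···
············
············
············

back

············
············
············
···██░███···
···██░███···
···░░░░░░···
···┼░░@░█···
···░░░░░█···
····◊░░░█···
············
············
············

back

············
············
···██░███···
···██░███···
···░░░░░░···
···┼░░░░█···
···░░░@░█···
····◊░░░█···
····░░░░█···
············
············
············

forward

············
············
············
···██░███···
···██░███···
···░░░░░░···
···┼░░@░█···
···░░░░░█···
····◊░░░█···
····░░░░█···
············
············

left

············
············
············
····██░███··
····██░███··
····░░░░░░··
····┼░@░░█··
····░░░░░█··
····░◊░░░█··
·····░░░░█··
············
············

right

············
············
············
···██░███···
···██░███···
···░░░░░░···
···┼░░@░█···
···░░░░░█···
···░◊░░░█···
····░░░░█···
············
············

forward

············
············
············
············
···██░███···
···██░███···
···░░░@░░···
···┼░░░░█···
···░░░░░█···
···░◊░░░█···
····░░░░█···
············

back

············
············
············
···██░███···
···██░███···
···░░░░░░···
···┼░░@░█···
···░░░░░█···
···░◊░░░█···
····░░░░█···
············
············

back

············
············
···██░███···
···██░███···
···░░░░░░···
···┼░░░░█···
···░░░@░█···
···░◊░░░█···
····░░░░█···
············
············
············
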